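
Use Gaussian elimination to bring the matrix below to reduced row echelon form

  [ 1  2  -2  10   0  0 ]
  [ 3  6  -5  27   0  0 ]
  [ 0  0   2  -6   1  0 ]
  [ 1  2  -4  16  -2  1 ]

[[1, 2, 0, 4, 0, 0], [0, 0, 1, -3, 0, 0], [0, 0, 0, 0, 1, 0], [0, 0, 0, 0, 0, 1]]

R2 -> R2 − 3·R1
  [ 1  2  -2  10   0  0 ]
  [ 0  0   1  -3   0  0 ]
  [ 0  0   2  -6   1  0 ]
  [ 1  2  -4  16  -2  1 ]
R4 -> R4 − R1
  [ 1  2  -2  10   0  0 ]
  [ 0  0   1  -3   0  0 ]
  [ 0  0   2  -6   1  0 ]
  [ 0  0  -2   6  -2  1 ]
R3 -> R3 − 2·R2
  [ 1  2  -2  10   0  0 ]
  [ 0  0   1  -3   0  0 ]
  [ 0  0   0   0   1  0 ]
  [ 0  0  -2   6  -2  1 ]
R4 -> R4 + 2·R2
  [ 1  2  -2  10   0  0 ]
  [ 0  0   1  -3   0  0 ]
  [ 0  0   0   0   1  0 ]
  [ 0  0   0   0  -2  1 ]
R4 -> R4 + 2·R3
  [ 1  2  -2  10  0  0 ]
  [ 0  0   1  -3  0  0 ]
  [ 0  0   0   0  1  0 ]
  [ 0  0   0   0  0  1 ]
R1 -> R1 + 2·R2
  [ 1  2  0   4  0  0 ]
  [ 0  0  1  -3  0  0 ]
  [ 0  0  0   0  1  0 ]
  [ 0  0  0   0  0  1 ]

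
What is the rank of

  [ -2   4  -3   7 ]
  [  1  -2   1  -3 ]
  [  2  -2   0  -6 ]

R1 -> -1/2·R1
R2 -> R2 − R1
R3 -> R3 − 2·R1
R2 <-> R3
R2 -> 1/2·R2
R3 -> -2·R3
R2 -> R2 + 3/2·R3
R1 -> R1 − 3/2·R3
R1 -> R1 + 2·R2
The reduced form has 3 nonzero rows.

rank = 3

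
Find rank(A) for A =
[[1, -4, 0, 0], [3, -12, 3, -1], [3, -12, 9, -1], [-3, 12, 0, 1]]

r2 → r2 − 3·r1
  [  1   -4  0   0 ]
  [  0    0  3  -1 ]
  [  3  -12  9  -1 ]
  [ -3   12  0   1 ]
r3 → r3 − 3·r1
  [  1  -4  0   0 ]
  [  0   0  3  -1 ]
  [  0   0  9  -1 ]
  [ -3  12  0   1 ]
r4 → r4 + 3·r1
  [ 1  -4  0   0 ]
  [ 0   0  3  -1 ]
  [ 0   0  9  -1 ]
  [ 0   0  0   1 ]
r2 → 1/3·r2
  [ 1  -4  0     0 ]
  [ 0   0  1  -1/3 ]
  [ 0   0  9    -1 ]
  [ 0   0  0     1 ]
r3 → r3 − 9·r2
  [ 1  -4  0     0 ]
  [ 0   0  1  -1/3 ]
  [ 0   0  0     2 ]
  [ 0   0  0     1 ]
r3 → 1/2·r3
  [ 1  -4  0     0 ]
  [ 0   0  1  -1/3 ]
  [ 0   0  0     1 ]
  [ 0   0  0     1 ]
r4 → r4 − r3
  [ 1  -4  0     0 ]
  [ 0   0  1  -1/3 ]
  [ 0   0  0     1 ]
  [ 0   0  0     0 ]
r2 → r2 + 1/3·r3
  [ 1  -4  0  0 ]
  [ 0   0  1  0 ]
  [ 0   0  0  1 ]
  [ 0   0  0  0 ]
The reduced form has 3 nonzero rows.

rank = 3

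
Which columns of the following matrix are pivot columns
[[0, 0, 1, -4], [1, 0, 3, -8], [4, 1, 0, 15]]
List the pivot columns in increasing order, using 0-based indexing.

r1 <-> r2
  [ 1  0  3  -8 ]
  [ 0  0  1  -4 ]
  [ 4  1  0  15 ]
r3 -> r3 − 4·r1
  [ 1  0    3  -8 ]
  [ 0  0    1  -4 ]
  [ 0  1  -12  47 ]
r2 <-> r3
  [ 1  0    3  -8 ]
  [ 0  1  -12  47 ]
  [ 0  0    1  -4 ]
r2 -> r2 + 12·r3
  [ 1  0  3  -8 ]
  [ 0  1  0  -1 ]
  [ 0  0  1  -4 ]
r1 -> r1 − 3·r3
  [ 1  0  0   4 ]
  [ 0  1  0  -1 ]
  [ 0  0  1  -4 ]
Pivot columns are the columns containing a leading 1.

0, 1, 2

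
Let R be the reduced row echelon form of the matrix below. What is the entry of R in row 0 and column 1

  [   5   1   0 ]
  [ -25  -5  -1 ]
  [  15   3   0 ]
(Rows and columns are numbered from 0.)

1/5

ρ1 := 1/5·ρ1
ρ2 := ρ2 + 25·ρ1
ρ3 := ρ3 − 15·ρ1
ρ2 := -1·ρ2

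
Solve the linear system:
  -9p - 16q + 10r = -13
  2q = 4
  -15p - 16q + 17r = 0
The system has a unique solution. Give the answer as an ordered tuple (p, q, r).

Form the augmented matrix and row-reduce:
  [  -9  -16  10  |  -13 ]
  [   0    2   0  |    4 ]
  [ -15  -16  17  |    0 ]
ρ1 ← -1/9·ρ1
ρ3 ← ρ3 + 15·ρ1
ρ2 ← 1/2·ρ2
ρ3 ← ρ3 − 32/3·ρ2
ρ3 ← 3·ρ3
ρ1 ← ρ1 + 10/9·ρ3
ρ1 ← ρ1 − 16/9·ρ2
Reading off the last column: p = -1, q = 2, r = 1.

(-1, 2, 1)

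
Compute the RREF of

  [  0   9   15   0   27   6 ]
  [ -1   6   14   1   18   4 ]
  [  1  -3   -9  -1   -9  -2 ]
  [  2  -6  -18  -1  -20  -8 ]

[[1, 0, -4, 0, -2, -4], [0, 1, 5/3, 0, 3, 2/3], [0, 0, 0, 1, -2, -4], [0, 0, 0, 0, 0, 0]]

R1 ↔ R2
  [ -1   6   14   1   18   4 ]
  [  0   9   15   0   27   6 ]
  [  1  -3   -9  -1   -9  -2 ]
  [  2  -6  -18  -1  -20  -8 ]
R1 ← -1·R1
  [ 1  -6  -14  -1  -18  -4 ]
  [ 0   9   15   0   27   6 ]
  [ 1  -3   -9  -1   -9  -2 ]
  [ 2  -6  -18  -1  -20  -8 ]
R3 ← R3 − R1
  [ 1  -6  -14  -1  -18  -4 ]
  [ 0   9   15   0   27   6 ]
  [ 0   3    5   0    9   2 ]
  [ 2  -6  -18  -1  -20  -8 ]
R4 ← R4 − 2·R1
  [ 1  -6  -14  -1  -18  -4 ]
  [ 0   9   15   0   27   6 ]
  [ 0   3    5   0    9   2 ]
  [ 0   6   10   1   16   0 ]
R2 ← 1/9·R2
  [ 1  -6  -14  -1  -18   -4 ]
  [ 0   1  5/3   0    3  2/3 ]
  [ 0   3    5   0    9    2 ]
  [ 0   6   10   1   16    0 ]
R3 ← R3 − 3·R2
  [ 1  -6  -14  -1  -18   -4 ]
  [ 0   1  5/3   0    3  2/3 ]
  [ 0   0    0   0    0    0 ]
  [ 0   6   10   1   16    0 ]
R4 ← R4 − 6·R2
  [ 1  -6  -14  -1  -18   -4 ]
  [ 0   1  5/3   0    3  2/3 ]
  [ 0   0    0   0    0    0 ]
  [ 0   0    0   1   -2   -4 ]
R3 ↔ R4
  [ 1  -6  -14  -1  -18   -4 ]
  [ 0   1  5/3   0    3  2/3 ]
  [ 0   0    0   1   -2   -4 ]
  [ 0   0    0   0    0    0 ]
R1 ← R1 + R3
  [ 1  -6  -14  0  -20   -8 ]
  [ 0   1  5/3  0    3  2/3 ]
  [ 0   0    0  1   -2   -4 ]
  [ 0   0    0  0    0    0 ]
R1 ← R1 + 6·R2
  [ 1  0   -4  0  -2   -4 ]
  [ 0  1  5/3  0   3  2/3 ]
  [ 0  0    0  1  -2   -4 ]
  [ 0  0    0  0   0    0 ]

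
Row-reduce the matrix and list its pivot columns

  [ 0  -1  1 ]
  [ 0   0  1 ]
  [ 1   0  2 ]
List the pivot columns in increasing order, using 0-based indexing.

R1 ↔ R3
  [ 1   0  2 ]
  [ 0   0  1 ]
  [ 0  -1  1 ]
R2 ↔ R3
  [ 1   0  2 ]
  [ 0  -1  1 ]
  [ 0   0  1 ]
R2 ← -1·R2
  [ 1  0   2 ]
  [ 0  1  -1 ]
  [ 0  0   1 ]
R2 ← R2 + R3
  [ 1  0  2 ]
  [ 0  1  0 ]
  [ 0  0  1 ]
R1 ← R1 − 2·R3
  [ 1  0  0 ]
  [ 0  1  0 ]
  [ 0  0  1 ]
Pivot columns are the columns containing a leading 1.

0, 1, 2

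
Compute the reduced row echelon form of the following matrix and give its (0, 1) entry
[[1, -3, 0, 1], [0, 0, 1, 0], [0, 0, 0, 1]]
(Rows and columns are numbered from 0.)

Subtract R3 from R1.
  [ 1  -3  0  0 ]
  [ 0   0  1  0 ]
  [ 0   0  0  1 ]

-3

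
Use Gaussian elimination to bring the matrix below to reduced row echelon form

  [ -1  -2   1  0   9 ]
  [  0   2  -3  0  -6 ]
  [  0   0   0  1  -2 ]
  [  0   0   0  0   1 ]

[[1, 0, 2, 0, 0], [0, 1, -3/2, 0, 0], [0, 0, 0, 1, 0], [0, 0, 0, 0, 1]]

Multiply R1 by -1.
  [ 1  2  -1  0  -9 ]
  [ 0  2  -3  0  -6 ]
  [ 0  0   0  1  -2 ]
  [ 0  0   0  0   1 ]
Multiply R2 by 1/2.
  [ 1  2    -1  0  -9 ]
  [ 0  1  -3/2  0  -3 ]
  [ 0  0     0  1  -2 ]
  [ 0  0     0  0   1 ]
Add 2 times R4 to R3.
  [ 1  2    -1  0  -9 ]
  [ 0  1  -3/2  0  -3 ]
  [ 0  0     0  1   0 ]
  [ 0  0     0  0   1 ]
Add 3 times R4 to R2.
  [ 1  2    -1  0  -9 ]
  [ 0  1  -3/2  0   0 ]
  [ 0  0     0  1   0 ]
  [ 0  0     0  0   1 ]
Add 9 times R4 to R1.
  [ 1  2    -1  0  0 ]
  [ 0  1  -3/2  0  0 ]
  [ 0  0     0  1  0 ]
  [ 0  0     0  0  1 ]
Subtract 2 times R2 from R1.
  [ 1  0     2  0  0 ]
  [ 0  1  -3/2  0  0 ]
  [ 0  0     0  1  0 ]
  [ 0  0     0  0  1 ]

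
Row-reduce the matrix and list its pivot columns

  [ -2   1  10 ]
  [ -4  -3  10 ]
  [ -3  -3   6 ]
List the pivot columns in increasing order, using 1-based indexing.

1, 2

Multiply R1 by -1/2.
Add 4 times R1 to R2.
Add 3 times R1 to R3.
Multiply R2 by -1/5.
Add 9/2 times R2 to R3.
Add 1/2 times R2 to R1.
Pivot columns are the columns containing a leading 1.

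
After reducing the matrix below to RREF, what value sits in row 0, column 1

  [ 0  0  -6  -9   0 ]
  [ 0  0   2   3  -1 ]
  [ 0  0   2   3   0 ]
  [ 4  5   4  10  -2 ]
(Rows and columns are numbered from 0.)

5/4

ρ1 <-> ρ4
  [ 4  5   4  10  -2 ]
  [ 0  0   2   3  -1 ]
  [ 0  0   2   3   0 ]
  [ 0  0  -6  -9   0 ]
ρ1 := 1/4·ρ1
  [ 1  5/4   1  5/2  -1/2 ]
  [ 0    0   2    3    -1 ]
  [ 0    0   2    3     0 ]
  [ 0    0  -6   -9     0 ]
ρ2 := 1/2·ρ2
  [ 1  5/4   1  5/2  -1/2 ]
  [ 0    0   1  3/2  -1/2 ]
  [ 0    0   2    3     0 ]
  [ 0    0  -6   -9     0 ]
ρ3 := ρ3 − 2·ρ2
  [ 1  5/4   1  5/2  -1/2 ]
  [ 0    0   1  3/2  -1/2 ]
  [ 0    0   0    0     1 ]
  [ 0    0  -6   -9     0 ]
ρ4 := ρ4 + 6·ρ2
  [ 1  5/4  1  5/2  -1/2 ]
  [ 0    0  1  3/2  -1/2 ]
  [ 0    0  0    0     1 ]
  [ 0    0  0    0    -3 ]
ρ4 := ρ4 + 3·ρ3
  [ 1  5/4  1  5/2  -1/2 ]
  [ 0    0  1  3/2  -1/2 ]
  [ 0    0  0    0     1 ]
  [ 0    0  0    0     0 ]
ρ2 := ρ2 + 1/2·ρ3
  [ 1  5/4  1  5/2  -1/2 ]
  [ 0    0  1  3/2     0 ]
  [ 0    0  0    0     1 ]
  [ 0    0  0    0     0 ]
ρ1 := ρ1 + 1/2·ρ3
  [ 1  5/4  1  5/2  0 ]
  [ 0    0  1  3/2  0 ]
  [ 0    0  0    0  1 ]
  [ 0    0  0    0  0 ]
ρ1 := ρ1 − ρ2
  [ 1  5/4  0    1  0 ]
  [ 0    0  1  3/2  0 ]
  [ 0    0  0    0  1 ]
  [ 0    0  0    0  0 ]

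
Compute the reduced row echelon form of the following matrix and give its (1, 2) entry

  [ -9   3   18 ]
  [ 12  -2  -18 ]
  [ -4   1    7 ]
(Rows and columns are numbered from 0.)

3

R1 := -1/9·R1
  [  1  -1/3   -2 ]
  [ 12    -2  -18 ]
  [ -4     1    7 ]
R2 := R2 − 12·R1
  [  1  -1/3  -2 ]
  [  0     2   6 ]
  [ -4     1   7 ]
R3 := R3 + 4·R1
  [ 1  -1/3  -2 ]
  [ 0     2   6 ]
  [ 0  -1/3  -1 ]
R2 := 1/2·R2
  [ 1  -1/3  -2 ]
  [ 0     1   3 ]
  [ 0  -1/3  -1 ]
R3 := R3 + 1/3·R2
  [ 1  -1/3  -2 ]
  [ 0     1   3 ]
  [ 0     0   0 ]
R1 := R1 + 1/3·R2
  [ 1  0  -1 ]
  [ 0  1   3 ]
  [ 0  0   0 ]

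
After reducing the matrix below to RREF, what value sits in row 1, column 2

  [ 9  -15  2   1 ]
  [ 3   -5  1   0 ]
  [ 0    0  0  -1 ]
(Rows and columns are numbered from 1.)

-5/3

R1 := 1/9·R1
  [ 1  -5/3  2/9  1/9 ]
  [ 3    -5    1    0 ]
  [ 0     0    0   -1 ]
R2 := R2 − 3·R1
  [ 1  -5/3  2/9   1/9 ]
  [ 0     0  1/3  -1/3 ]
  [ 0     0    0    -1 ]
R2 := 3·R2
  [ 1  -5/3  2/9  1/9 ]
  [ 0     0    1   -1 ]
  [ 0     0    0   -1 ]
R3 := -1·R3
  [ 1  -5/3  2/9  1/9 ]
  [ 0     0    1   -1 ]
  [ 0     0    0    1 ]
R2 := R2 + R3
  [ 1  -5/3  2/9  1/9 ]
  [ 0     0    1    0 ]
  [ 0     0    0    1 ]
R1 := R1 − 1/9·R3
  [ 1  -5/3  2/9  0 ]
  [ 0     0    1  0 ]
  [ 0     0    0  1 ]
R1 := R1 − 2/9·R2
  [ 1  -5/3  0  0 ]
  [ 0     0  1  0 ]
  [ 0     0  0  1 ]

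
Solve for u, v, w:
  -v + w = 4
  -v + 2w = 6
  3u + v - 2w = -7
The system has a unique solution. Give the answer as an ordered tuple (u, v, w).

Form the augmented matrix and row-reduce:
  [ 0  -1   1  |   4 ]
  [ 0  -1   2  |   6 ]
  [ 3   1  -2  |  -7 ]
Swap R1 and R3.
Multiply R1 by 1/3.
Multiply R2 by -1.
Add R2 to R3.
Multiply R3 by -1.
Add 2 times R3 to R2.
Add 2/3 times R3 to R1.
Subtract 1/3 times R2 from R1.
Reading off the last column: u = -1/3, v = -2, w = 2.

(-1/3, -2, 2)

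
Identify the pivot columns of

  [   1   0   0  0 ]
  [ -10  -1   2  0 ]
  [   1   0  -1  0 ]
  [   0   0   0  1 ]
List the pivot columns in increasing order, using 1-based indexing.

R2 → R2 + 10·R1
  [ 1   0   0  0 ]
  [ 0  -1   2  0 ]
  [ 1   0  -1  0 ]
  [ 0   0   0  1 ]
R3 → R3 − R1
  [ 1   0   0  0 ]
  [ 0  -1   2  0 ]
  [ 0   0  -1  0 ]
  [ 0   0   0  1 ]
R2 → -1·R2
  [ 1  0   0  0 ]
  [ 0  1  -2  0 ]
  [ 0  0  -1  0 ]
  [ 0  0   0  1 ]
R3 → -1·R3
  [ 1  0   0  0 ]
  [ 0  1  -2  0 ]
  [ 0  0   1  0 ]
  [ 0  0   0  1 ]
R2 → R2 + 2·R3
  [ 1  0  0  0 ]
  [ 0  1  0  0 ]
  [ 0  0  1  0 ]
  [ 0  0  0  1 ]
Pivot columns are the columns containing a leading 1.

1, 2, 3, 4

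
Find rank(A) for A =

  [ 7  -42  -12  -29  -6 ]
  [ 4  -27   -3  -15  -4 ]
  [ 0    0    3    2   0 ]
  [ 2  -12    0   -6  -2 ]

rank = 4

r1 → 1/7·r1
  [ 1   -6  -12/7  -29/7  -6/7 ]
  [ 4  -27     -3    -15    -4 ]
  [ 0    0      3      2     0 ]
  [ 2  -12      0     -6    -2 ]
r2 → r2 − 4·r1
  [ 1   -6  -12/7  -29/7  -6/7 ]
  [ 0   -3   27/7   11/7  -4/7 ]
  [ 0    0      3      2     0 ]
  [ 2  -12      0     -6    -2 ]
r4 → r4 − 2·r1
  [ 1  -6  -12/7  -29/7  -6/7 ]
  [ 0  -3   27/7   11/7  -4/7 ]
  [ 0   0      3      2     0 ]
  [ 0   0   24/7   16/7  -2/7 ]
r2 → -1/3·r2
  [ 1  -6  -12/7   -29/7  -6/7 ]
  [ 0   1   -9/7  -11/21  4/21 ]
  [ 0   0      3       2     0 ]
  [ 0   0   24/7    16/7  -2/7 ]
r3 → 1/3·r3
  [ 1  -6  -12/7   -29/7  -6/7 ]
  [ 0   1   -9/7  -11/21  4/21 ]
  [ 0   0      1     2/3     0 ]
  [ 0   0   24/7    16/7  -2/7 ]
r4 → r4 − 24/7·r3
  [ 1  -6  -12/7   -29/7  -6/7 ]
  [ 0   1   -9/7  -11/21  4/21 ]
  [ 0   0      1     2/3     0 ]
  [ 0   0      0       0  -2/7 ]
r4 → -7/2·r4
  [ 1  -6  -12/7   -29/7  -6/7 ]
  [ 0   1   -9/7  -11/21  4/21 ]
  [ 0   0      1     2/3     0 ]
  [ 0   0      0       0     1 ]
r2 → r2 − 4/21·r4
  [ 1  -6  -12/7   -29/7  -6/7 ]
  [ 0   1   -9/7  -11/21     0 ]
  [ 0   0      1     2/3     0 ]
  [ 0   0      0       0     1 ]
r1 → r1 + 6/7·r4
  [ 1  -6  -12/7   -29/7  0 ]
  [ 0   1   -9/7  -11/21  0 ]
  [ 0   0      1     2/3  0 ]
  [ 0   0      0       0  1 ]
r2 → r2 + 9/7·r3
  [ 1  -6  -12/7  -29/7  0 ]
  [ 0   1      0    1/3  0 ]
  [ 0   0      1    2/3  0 ]
  [ 0   0      0      0  1 ]
r1 → r1 + 12/7·r3
  [ 1  -6  0   -3  0 ]
  [ 0   1  0  1/3  0 ]
  [ 0   0  1  2/3  0 ]
  [ 0   0  0    0  1 ]
r1 → r1 + 6·r2
  [ 1  0  0   -1  0 ]
  [ 0  1  0  1/3  0 ]
  [ 0  0  1  2/3  0 ]
  [ 0  0  0    0  1 ]
The reduced form has 4 nonzero rows.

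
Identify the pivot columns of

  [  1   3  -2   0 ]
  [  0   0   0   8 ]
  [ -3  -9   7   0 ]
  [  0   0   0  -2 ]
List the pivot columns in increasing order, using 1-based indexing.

1, 3, 4

Add 3 times ρ1 to ρ3.
  [ 1  3  -2   0 ]
  [ 0  0   0   8 ]
  [ 0  0   1   0 ]
  [ 0  0   0  -2 ]
Swap ρ2 and ρ3.
  [ 1  3  -2   0 ]
  [ 0  0   1   0 ]
  [ 0  0   0   8 ]
  [ 0  0   0  -2 ]
Multiply ρ3 by 1/8.
  [ 1  3  -2   0 ]
  [ 0  0   1   0 ]
  [ 0  0   0   1 ]
  [ 0  0   0  -2 ]
Add 2 times ρ3 to ρ4.
  [ 1  3  -2  0 ]
  [ 0  0   1  0 ]
  [ 0  0   0  1 ]
  [ 0  0   0  0 ]
Add 2 times ρ2 to ρ1.
  [ 1  3  0  0 ]
  [ 0  0  1  0 ]
  [ 0  0  0  1 ]
  [ 0  0  0  0 ]
Pivot columns are the columns containing a leading 1.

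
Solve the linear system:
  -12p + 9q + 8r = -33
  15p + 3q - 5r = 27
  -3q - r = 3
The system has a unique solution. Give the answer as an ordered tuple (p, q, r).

Form the augmented matrix and row-reduce:
  [ -12   9   8  |  -33 ]
  [  15   3  -5  |   27 ]
  [   0  -3  -1  |    3 ]
r1 := -1/12·r1
  [  1  -3/4  -2/3  |  11/4 ]
  [ 15     3    -5  |    27 ]
  [  0    -3    -1  |     3 ]
r2 := r2 − 15·r1
  [ 1  -3/4  -2/3  |   11/4 ]
  [ 0  57/4     5  |  -57/4 ]
  [ 0    -3    -1  |      3 ]
r2 := 4/57·r2
  [ 1  -3/4   -2/3  |  11/4 ]
  [ 0     1  20/57  |    -1 ]
  [ 0    -3     -1  |     3 ]
r3 := r3 + 3·r2
  [ 1  -3/4   -2/3  |  11/4 ]
  [ 0     1  20/57  |    -1 ]
  [ 0     0   1/19  |     0 ]
r3 := 19·r3
  [ 1  -3/4   -2/3  |  11/4 ]
  [ 0     1  20/57  |    -1 ]
  [ 0     0      1  |     0 ]
r2 := r2 − 20/57·r3
  [ 1  -3/4  -2/3  |  11/4 ]
  [ 0     1     0  |    -1 ]
  [ 0     0     1  |     0 ]
r1 := r1 + 2/3·r3
  [ 1  -3/4  0  |  11/4 ]
  [ 0     1  0  |    -1 ]
  [ 0     0  1  |     0 ]
r1 := r1 + 3/4·r2
  [ 1  0  0  |   2 ]
  [ 0  1  0  |  -1 ]
  [ 0  0  1  |   0 ]
Reading off the last column: p = 2, q = -1, r = 0.

(2, -1, 0)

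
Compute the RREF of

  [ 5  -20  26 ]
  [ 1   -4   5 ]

r1 ← 1/5·r1
  [ 1  -4  26/5 ]
  [ 1  -4     5 ]
r2 ← r2 − r1
  [ 1  -4  26/5 ]
  [ 0   0  -1/5 ]
r2 ← -5·r2
  [ 1  -4  26/5 ]
  [ 0   0     1 ]
r1 ← r1 − 26/5·r2
  [ 1  -4  0 ]
  [ 0   0  1 ]

[[1, -4, 0], [0, 0, 1]]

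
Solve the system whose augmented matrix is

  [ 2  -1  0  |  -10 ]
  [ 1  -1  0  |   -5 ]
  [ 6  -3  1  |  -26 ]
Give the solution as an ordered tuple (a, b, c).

Multiply R1 by 1/2.
  [ 1  -1/2  0  |   -5 ]
  [ 1    -1  0  |   -5 ]
  [ 6    -3  1  |  -26 ]
Subtract R1 from R2.
  [ 1  -1/2  0  |   -5 ]
  [ 0  -1/2  0  |    0 ]
  [ 6    -3  1  |  -26 ]
Subtract 6 times R1 from R3.
  [ 1  -1/2  0  |  -5 ]
  [ 0  -1/2  0  |   0 ]
  [ 0     0  1  |   4 ]
Multiply R2 by -2.
  [ 1  -1/2  0  |  -5 ]
  [ 0     1  0  |   0 ]
  [ 0     0  1  |   4 ]
Add 1/2 times R2 to R1.
  [ 1  0  0  |  -5 ]
  [ 0  1  0  |   0 ]
  [ 0  0  1  |   4 ]
Reading off the last column: a = -5, b = 0, c = 4.

(-5, 0, 4)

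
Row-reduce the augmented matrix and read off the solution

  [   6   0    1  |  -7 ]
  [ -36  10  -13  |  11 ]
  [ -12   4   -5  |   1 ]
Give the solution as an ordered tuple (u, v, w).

(-5/3, -1, 3)

ρ1 ← 1/6·ρ1
  [   1   0  1/6  |  -7/6 ]
  [ -36  10  -13  |    11 ]
  [ -12   4   -5  |     1 ]
ρ2 ← ρ2 + 36·ρ1
  [   1   0  1/6  |  -7/6 ]
  [   0  10   -7  |   -31 ]
  [ -12   4   -5  |     1 ]
ρ3 ← ρ3 + 12·ρ1
  [ 1   0  1/6  |  -7/6 ]
  [ 0  10   -7  |   -31 ]
  [ 0   4   -3  |   -13 ]
ρ2 ← 1/10·ρ2
  [ 1  0    1/6  |    -7/6 ]
  [ 0  1  -7/10  |  -31/10 ]
  [ 0  4     -3  |     -13 ]
ρ3 ← ρ3 − 4·ρ2
  [ 1  0    1/6  |    -7/6 ]
  [ 0  1  -7/10  |  -31/10 ]
  [ 0  0   -1/5  |    -3/5 ]
ρ3 ← -5·ρ3
  [ 1  0    1/6  |    -7/6 ]
  [ 0  1  -7/10  |  -31/10 ]
  [ 0  0      1  |       3 ]
ρ2 ← ρ2 + 7/10·ρ3
  [ 1  0  1/6  |  -7/6 ]
  [ 0  1    0  |    -1 ]
  [ 0  0    1  |     3 ]
ρ1 ← ρ1 − 1/6·ρ3
  [ 1  0  0  |  -5/3 ]
  [ 0  1  0  |    -1 ]
  [ 0  0  1  |     3 ]
Reading off the last column: u = -5/3, v = -1, w = 3.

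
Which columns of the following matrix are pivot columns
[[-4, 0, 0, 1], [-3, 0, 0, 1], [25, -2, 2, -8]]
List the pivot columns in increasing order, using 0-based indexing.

0, 1, 3

r1 → -1/4·r1
  [  1   0  0  -1/4 ]
  [ -3   0  0     1 ]
  [ 25  -2  2    -8 ]
r2 → r2 + 3·r1
  [  1   0  0  -1/4 ]
  [  0   0  0   1/4 ]
  [ 25  -2  2    -8 ]
r3 → r3 − 25·r1
  [ 1   0  0  -1/4 ]
  [ 0   0  0   1/4 ]
  [ 0  -2  2  -7/4 ]
r2 <-> r3
  [ 1   0  0  -1/4 ]
  [ 0  -2  2  -7/4 ]
  [ 0   0  0   1/4 ]
r2 → -1/2·r2
  [ 1  0   0  -1/4 ]
  [ 0  1  -1   7/8 ]
  [ 0  0   0   1/4 ]
r3 → 4·r3
  [ 1  0   0  -1/4 ]
  [ 0  1  -1   7/8 ]
  [ 0  0   0     1 ]
r2 → r2 − 7/8·r3
  [ 1  0   0  -1/4 ]
  [ 0  1  -1     0 ]
  [ 0  0   0     1 ]
r1 → r1 + 1/4·r3
  [ 1  0   0  0 ]
  [ 0  1  -1  0 ]
  [ 0  0   0  1 ]
Pivot columns are the columns containing a leading 1.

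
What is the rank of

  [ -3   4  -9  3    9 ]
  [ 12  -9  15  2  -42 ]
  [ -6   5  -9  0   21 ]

rank = 3

R1 ← -1/3·R1
  [  1  -4/3   3  -1   -3 ]
  [ 12    -9  15   2  -42 ]
  [ -6     5  -9   0   21 ]
R2 ← R2 − 12·R1
  [  1  -4/3    3  -1  -3 ]
  [  0     7  -21  14  -6 ]
  [ -6     5   -9   0  21 ]
R3 ← R3 + 6·R1
  [ 1  -4/3    3  -1  -3 ]
  [ 0     7  -21  14  -6 ]
  [ 0    -3    9  -6   3 ]
R2 ← 1/7·R2
  [ 1  -4/3   3  -1    -3 ]
  [ 0     1  -3   2  -6/7 ]
  [ 0    -3   9  -6     3 ]
R3 ← R3 + 3·R2
  [ 1  -4/3   3  -1    -3 ]
  [ 0     1  -3   2  -6/7 ]
  [ 0     0   0   0   3/7 ]
R3 ← 7/3·R3
  [ 1  -4/3   3  -1    -3 ]
  [ 0     1  -3   2  -6/7 ]
  [ 0     0   0   0     1 ]
R2 ← R2 + 6/7·R3
  [ 1  -4/3   3  -1  -3 ]
  [ 0     1  -3   2   0 ]
  [ 0     0   0   0   1 ]
R1 ← R1 + 3·R3
  [ 1  -4/3   3  -1  0 ]
  [ 0     1  -3   2  0 ]
  [ 0     0   0   0  1 ]
R1 ← R1 + 4/3·R2
  [ 1  0  -1  5/3  0 ]
  [ 0  1  -3    2  0 ]
  [ 0  0   0    0  1 ]
The reduced form has 3 nonzero rows.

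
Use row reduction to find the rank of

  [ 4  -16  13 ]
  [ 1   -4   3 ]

rank = 2

Multiply R1 by 1/4.
  [ 1  -4  13/4 ]
  [ 1  -4     3 ]
Subtract R1 from R2.
  [ 1  -4  13/4 ]
  [ 0   0  -1/4 ]
Multiply R2 by -4.
  [ 1  -4  13/4 ]
  [ 0   0     1 ]
Subtract 13/4 times R2 from R1.
  [ 1  -4  0 ]
  [ 0   0  1 ]
The reduced form has 2 nonzero rows.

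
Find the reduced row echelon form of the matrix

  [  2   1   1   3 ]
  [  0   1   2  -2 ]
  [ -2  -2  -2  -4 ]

[[1, 0, 0, 1], [0, 1, 0, 4], [0, 0, 1, -3]]

R1 ← 1/2·R1
  [  1  1/2  1/2  3/2 ]
  [  0    1    2   -2 ]
  [ -2   -2   -2   -4 ]
R3 ← R3 + 2·R1
  [ 1  1/2  1/2  3/2 ]
  [ 0    1    2   -2 ]
  [ 0   -1   -1   -1 ]
R3 ← R3 + R2
  [ 1  1/2  1/2  3/2 ]
  [ 0    1    2   -2 ]
  [ 0    0    1   -3 ]
R2 ← R2 − 2·R3
  [ 1  1/2  1/2  3/2 ]
  [ 0    1    0    4 ]
  [ 0    0    1   -3 ]
R1 ← R1 − 1/2·R3
  [ 1  1/2  0   3 ]
  [ 0    1  0   4 ]
  [ 0    0  1  -3 ]
R1 ← R1 − 1/2·R2
  [ 1  0  0   1 ]
  [ 0  1  0   4 ]
  [ 0  0  1  -3 ]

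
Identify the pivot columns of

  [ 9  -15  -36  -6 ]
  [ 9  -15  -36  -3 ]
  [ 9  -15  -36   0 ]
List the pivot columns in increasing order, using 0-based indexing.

ρ1 := 1/9·ρ1
  [ 1  -5/3   -4  -2/3 ]
  [ 9   -15  -36    -3 ]
  [ 9   -15  -36     0 ]
ρ2 := ρ2 − 9·ρ1
  [ 1  -5/3   -4  -2/3 ]
  [ 0     0    0     3 ]
  [ 9   -15  -36     0 ]
ρ3 := ρ3 − 9·ρ1
  [ 1  -5/3  -4  -2/3 ]
  [ 0     0   0     3 ]
  [ 0     0   0     6 ]
ρ2 := 1/3·ρ2
  [ 1  -5/3  -4  -2/3 ]
  [ 0     0   0     1 ]
  [ 0     0   0     6 ]
ρ3 := ρ3 − 6·ρ2
  [ 1  -5/3  -4  -2/3 ]
  [ 0     0   0     1 ]
  [ 0     0   0     0 ]
ρ1 := ρ1 + 2/3·ρ2
  [ 1  -5/3  -4  0 ]
  [ 0     0   0  1 ]
  [ 0     0   0  0 ]
Pivot columns are the columns containing a leading 1.

0, 3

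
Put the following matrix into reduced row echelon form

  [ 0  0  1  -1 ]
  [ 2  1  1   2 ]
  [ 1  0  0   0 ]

r1 <-> r2
  [ 2  1  1   2 ]
  [ 0  0  1  -1 ]
  [ 1  0  0   0 ]
r1 → 1/2·r1
  [ 1  1/2  1/2   1 ]
  [ 0    0    1  -1 ]
  [ 1    0    0   0 ]
r3 → r3 − r1
  [ 1   1/2   1/2   1 ]
  [ 0     0     1  -1 ]
  [ 0  -1/2  -1/2  -1 ]
r2 <-> r3
  [ 1   1/2   1/2   1 ]
  [ 0  -1/2  -1/2  -1 ]
  [ 0     0     1  -1 ]
r2 → -2·r2
  [ 1  1/2  1/2   1 ]
  [ 0    1    1   2 ]
  [ 0    0    1  -1 ]
r2 → r2 − r3
  [ 1  1/2  1/2   1 ]
  [ 0    1    0   3 ]
  [ 0    0    1  -1 ]
r1 → r1 − 1/2·r3
  [ 1  1/2  0  3/2 ]
  [ 0    1  0    3 ]
  [ 0    0  1   -1 ]
r1 → r1 − 1/2·r2
  [ 1  0  0   0 ]
  [ 0  1  0   3 ]
  [ 0  0  1  -1 ]

[[1, 0, 0, 0], [0, 1, 0, 3], [0, 0, 1, -1]]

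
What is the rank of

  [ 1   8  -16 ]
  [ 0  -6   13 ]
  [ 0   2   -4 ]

rank = 3

ρ2 ← -1/6·ρ2
ρ3 ← ρ3 − 2·ρ2
ρ3 ← 3·ρ3
ρ2 ← ρ2 + 13/6·ρ3
ρ1 ← ρ1 + 16·ρ3
ρ1 ← ρ1 − 8·ρ2
The reduced form has 3 nonzero rows.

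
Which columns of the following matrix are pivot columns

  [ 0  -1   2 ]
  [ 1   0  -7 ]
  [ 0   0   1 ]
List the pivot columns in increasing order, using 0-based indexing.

R1 <-> R2
  [ 1   0  -7 ]
  [ 0  -1   2 ]
  [ 0   0   1 ]
R2 ← -1·R2
  [ 1  0  -7 ]
  [ 0  1  -2 ]
  [ 0  0   1 ]
R2 ← R2 + 2·R3
  [ 1  0  -7 ]
  [ 0  1   0 ]
  [ 0  0   1 ]
R1 ← R1 + 7·R3
  [ 1  0  0 ]
  [ 0  1  0 ]
  [ 0  0  1 ]
Pivot columns are the columns containing a leading 1.

0, 1, 2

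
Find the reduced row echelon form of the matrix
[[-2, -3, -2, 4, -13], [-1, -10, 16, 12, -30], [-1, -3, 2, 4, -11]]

R1 ← -1/2·R1
  [  1  3/2   1  -2  13/2 ]
  [ -1  -10  16  12   -30 ]
  [ -1   -3   2   4   -11 ]
R2 ← R2 + R1
  [  1    3/2   1  -2   13/2 ]
  [  0  -17/2  17  10  -47/2 ]
  [ -1     -3   2   4    -11 ]
R3 ← R3 + R1
  [ 1    3/2   1  -2   13/2 ]
  [ 0  -17/2  17  10  -47/2 ]
  [ 0   -3/2   3   2   -9/2 ]
R2 ← -2/17·R2
  [ 1   3/2   1      -2   13/2 ]
  [ 0     1  -2  -20/17  47/17 ]
  [ 0  -3/2   3       2   -9/2 ]
R3 ← R3 + 3/2·R2
  [ 1  3/2   1      -2   13/2 ]
  [ 0    1  -2  -20/17  47/17 ]
  [ 0    0   0    4/17  -6/17 ]
R3 ← 17/4·R3
  [ 1  3/2   1      -2   13/2 ]
  [ 0    1  -2  -20/17  47/17 ]
  [ 0    0   0       1   -3/2 ]
R2 ← R2 + 20/17·R3
  [ 1  3/2   1  -2  13/2 ]
  [ 0    1  -2   0     1 ]
  [ 0    0   0   1  -3/2 ]
R1 ← R1 + 2·R3
  [ 1  3/2   1  0   7/2 ]
  [ 0    1  -2  0     1 ]
  [ 0    0   0  1  -3/2 ]
R1 ← R1 − 3/2·R2
  [ 1  0   4  0     2 ]
  [ 0  1  -2  0     1 ]
  [ 0  0   0  1  -3/2 ]

[[1, 0, 4, 0, 2], [0, 1, -2, 0, 1], [0, 0, 0, 1, -3/2]]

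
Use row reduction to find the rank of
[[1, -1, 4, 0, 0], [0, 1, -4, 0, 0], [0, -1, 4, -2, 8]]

R3 -> R3 + R2
  [ 1  -1   4   0  0 ]
  [ 0   1  -4   0  0 ]
  [ 0   0   0  -2  8 ]
R3 -> -1/2·R3
  [ 1  -1   4  0   0 ]
  [ 0   1  -4  0   0 ]
  [ 0   0   0  1  -4 ]
R1 -> R1 + R2
  [ 1  0   0  0   0 ]
  [ 0  1  -4  0   0 ]
  [ 0  0   0  1  -4 ]
The reduced form has 3 nonzero rows.

rank = 3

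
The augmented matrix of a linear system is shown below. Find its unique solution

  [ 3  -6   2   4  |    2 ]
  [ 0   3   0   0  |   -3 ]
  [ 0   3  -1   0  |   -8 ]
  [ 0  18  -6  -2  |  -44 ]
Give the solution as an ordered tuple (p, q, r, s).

R1 -> 1/3·R1
  [ 1  -2  2/3  4/3  |  2/3 ]
  [ 0   3    0    0  |   -3 ]
  [ 0   3   -1    0  |   -8 ]
  [ 0  18   -6   -2  |  -44 ]
R2 -> 1/3·R2
  [ 1  -2  2/3  4/3  |  2/3 ]
  [ 0   1    0    0  |   -1 ]
  [ 0   3   -1    0  |   -8 ]
  [ 0  18   -6   -2  |  -44 ]
R3 -> R3 − 3·R2
  [ 1  -2  2/3  4/3  |  2/3 ]
  [ 0   1    0    0  |   -1 ]
  [ 0   0   -1    0  |   -5 ]
  [ 0  18   -6   -2  |  -44 ]
R4 -> R4 − 18·R2
  [ 1  -2  2/3  4/3  |  2/3 ]
  [ 0   1    0    0  |   -1 ]
  [ 0   0   -1    0  |   -5 ]
  [ 0   0   -6   -2  |  -26 ]
R3 -> -1·R3
  [ 1  -2  2/3  4/3  |  2/3 ]
  [ 0   1    0    0  |   -1 ]
  [ 0   0    1    0  |    5 ]
  [ 0   0   -6   -2  |  -26 ]
R4 -> R4 + 6·R3
  [ 1  -2  2/3  4/3  |  2/3 ]
  [ 0   1    0    0  |   -1 ]
  [ 0   0    1    0  |    5 ]
  [ 0   0    0   -2  |    4 ]
R4 -> -1/2·R4
  [ 1  -2  2/3  4/3  |  2/3 ]
  [ 0   1    0    0  |   -1 ]
  [ 0   0    1    0  |    5 ]
  [ 0   0    0    1  |   -2 ]
R1 -> R1 − 4/3·R4
  [ 1  -2  2/3  0  |  10/3 ]
  [ 0   1    0  0  |    -1 ]
  [ 0   0    1  0  |     5 ]
  [ 0   0    0  1  |    -2 ]
R1 -> R1 − 2/3·R3
  [ 1  -2  0  0  |   0 ]
  [ 0   1  0  0  |  -1 ]
  [ 0   0  1  0  |   5 ]
  [ 0   0  0  1  |  -2 ]
R1 -> R1 + 2·R2
  [ 1  0  0  0  |  -2 ]
  [ 0  1  0  0  |  -1 ]
  [ 0  0  1  0  |   5 ]
  [ 0  0  0  1  |  -2 ]
Reading off the last column: p = -2, q = -1, r = 5, s = -2.

(-2, -1, 5, -2)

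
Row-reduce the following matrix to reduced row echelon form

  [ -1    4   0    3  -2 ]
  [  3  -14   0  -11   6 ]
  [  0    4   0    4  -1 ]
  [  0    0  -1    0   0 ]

ρ1 := -1·ρ1
  [ 1   -4   0   -3   2 ]
  [ 3  -14   0  -11   6 ]
  [ 0    4   0    4  -1 ]
  [ 0    0  -1    0   0 ]
ρ2 := ρ2 − 3·ρ1
  [ 1  -4   0  -3   2 ]
  [ 0  -2   0  -2   0 ]
  [ 0   4   0   4  -1 ]
  [ 0   0  -1   0   0 ]
ρ2 := -1/2·ρ2
  [ 1  -4   0  -3   2 ]
  [ 0   1   0   1   0 ]
  [ 0   4   0   4  -1 ]
  [ 0   0  -1   0   0 ]
ρ3 := ρ3 − 4·ρ2
  [ 1  -4   0  -3   2 ]
  [ 0   1   0   1   0 ]
  [ 0   0   0   0  -1 ]
  [ 0   0  -1   0   0 ]
ρ3 ↔ ρ4
  [ 1  -4   0  -3   2 ]
  [ 0   1   0   1   0 ]
  [ 0   0  -1   0   0 ]
  [ 0   0   0   0  -1 ]
ρ3 := -1·ρ3
  [ 1  -4  0  -3   2 ]
  [ 0   1  0   1   0 ]
  [ 0   0  1   0   0 ]
  [ 0   0  0   0  -1 ]
ρ4 := -1·ρ4
  [ 1  -4  0  -3  2 ]
  [ 0   1  0   1  0 ]
  [ 0   0  1   0  0 ]
  [ 0   0  0   0  1 ]
ρ1 := ρ1 − 2·ρ4
  [ 1  -4  0  -3  0 ]
  [ 0   1  0   1  0 ]
  [ 0   0  1   0  0 ]
  [ 0   0  0   0  1 ]
ρ1 := ρ1 + 4·ρ2
  [ 1  0  0  1  0 ]
  [ 0  1  0  1  0 ]
  [ 0  0  1  0  0 ]
  [ 0  0  0  0  1 ]

[[1, 0, 0, 1, 0], [0, 1, 0, 1, 0], [0, 0, 1, 0, 0], [0, 0, 0, 0, 1]]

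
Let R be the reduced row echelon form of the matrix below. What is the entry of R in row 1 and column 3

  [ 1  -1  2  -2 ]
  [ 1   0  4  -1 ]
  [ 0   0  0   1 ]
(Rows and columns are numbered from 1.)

4

R2 := R2 − R1
  [ 1  -1  2  -2 ]
  [ 0   1  2   1 ]
  [ 0   0  0   1 ]
R2 := R2 − R3
  [ 1  -1  2  -2 ]
  [ 0   1  2   0 ]
  [ 0   0  0   1 ]
R1 := R1 + 2·R3
  [ 1  -1  2  0 ]
  [ 0   1  2  0 ]
  [ 0   0  0  1 ]
R1 := R1 + R2
  [ 1  0  4  0 ]
  [ 0  1  2  0 ]
  [ 0  0  0  1 ]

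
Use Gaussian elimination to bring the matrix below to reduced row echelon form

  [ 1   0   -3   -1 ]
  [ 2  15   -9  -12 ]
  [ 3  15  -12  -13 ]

[[1, 0, -3, -1], [0, 1, -1/5, -2/3], [0, 0, 0, 0]]

R2 ← R2 − 2·R1
R3 ← R3 − 3·R1
R2 ← 1/15·R2
R3 ← R3 − 15·R2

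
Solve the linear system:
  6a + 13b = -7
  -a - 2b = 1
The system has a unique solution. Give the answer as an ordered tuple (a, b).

(1, -1)

Form the augmented matrix and row-reduce:
  [  6  13  |  -7 ]
  [ -1  -2  |   1 ]
R1 := 1/6·R1
R2 := R2 + R1
R2 := 6·R2
R1 := R1 − 13/6·R2
Reading off the last column: a = 1, b = -1.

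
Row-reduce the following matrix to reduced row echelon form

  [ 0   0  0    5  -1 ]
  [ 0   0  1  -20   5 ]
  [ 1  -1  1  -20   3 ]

ρ1 <-> ρ3
ρ3 := 1/5·ρ3
ρ2 := ρ2 + 20·ρ3
ρ1 := ρ1 + 20·ρ3
ρ1 := ρ1 − ρ2

[[1, -1, 0, 0, -2], [0, 0, 1, 0, 1], [0, 0, 0, 1, -1/5]]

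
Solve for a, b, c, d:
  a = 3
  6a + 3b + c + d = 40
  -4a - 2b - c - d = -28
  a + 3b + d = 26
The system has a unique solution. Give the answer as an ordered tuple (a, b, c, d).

Form the augmented matrix and row-reduce:
  [  1   0   0   0  |    3 ]
  [  6   3   1   1  |   40 ]
  [ -4  -2  -1  -1  |  -28 ]
  [  1   3   0   1  |   26 ]
R2 → R2 − 6·R1
  [  1   0   0   0  |    3 ]
  [  0   3   1   1  |   22 ]
  [ -4  -2  -1  -1  |  -28 ]
  [  1   3   0   1  |   26 ]
R3 → R3 + 4·R1
  [ 1   0   0   0  |    3 ]
  [ 0   3   1   1  |   22 ]
  [ 0  -2  -1  -1  |  -16 ]
  [ 1   3   0   1  |   26 ]
R4 → R4 − R1
  [ 1   0   0   0  |    3 ]
  [ 0   3   1   1  |   22 ]
  [ 0  -2  -1  -1  |  -16 ]
  [ 0   3   0   1  |   23 ]
R2 → 1/3·R2
  [ 1   0    0    0  |     3 ]
  [ 0   1  1/3  1/3  |  22/3 ]
  [ 0  -2   -1   -1  |   -16 ]
  [ 0   3    0    1  |    23 ]
R3 → R3 + 2·R2
  [ 1  0     0     0  |     3 ]
  [ 0  1   1/3   1/3  |  22/3 ]
  [ 0  0  -1/3  -1/3  |  -4/3 ]
  [ 0  3     0     1  |    23 ]
R4 → R4 − 3·R2
  [ 1  0     0     0  |     3 ]
  [ 0  1   1/3   1/3  |  22/3 ]
  [ 0  0  -1/3  -1/3  |  -4/3 ]
  [ 0  0    -1     0  |     1 ]
R3 → -3·R3
  [ 1  0    0    0  |     3 ]
  [ 0  1  1/3  1/3  |  22/3 ]
  [ 0  0    1    1  |     4 ]
  [ 0  0   -1    0  |     1 ]
R4 → R4 + R3
  [ 1  0    0    0  |     3 ]
  [ 0  1  1/3  1/3  |  22/3 ]
  [ 0  0    1    1  |     4 ]
  [ 0  0    0    1  |     5 ]
R3 → R3 − R4
  [ 1  0    0    0  |     3 ]
  [ 0  1  1/3  1/3  |  22/3 ]
  [ 0  0    1    0  |    -1 ]
  [ 0  0    0    1  |     5 ]
R2 → R2 − 1/3·R4
  [ 1  0    0  0  |     3 ]
  [ 0  1  1/3  0  |  17/3 ]
  [ 0  0    1  0  |    -1 ]
  [ 0  0    0  1  |     5 ]
R2 → R2 − 1/3·R3
  [ 1  0  0  0  |   3 ]
  [ 0  1  0  0  |   6 ]
  [ 0  0  1  0  |  -1 ]
  [ 0  0  0  1  |   5 ]
Reading off the last column: a = 3, b = 6, c = -1, d = 5.

(3, 6, -1, 5)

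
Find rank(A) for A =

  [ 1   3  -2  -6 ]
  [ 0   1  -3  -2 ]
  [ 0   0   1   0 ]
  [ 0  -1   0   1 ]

R4 ← R4 + R2
  [ 1  3  -2  -6 ]
  [ 0  1  -3  -2 ]
  [ 0  0   1   0 ]
  [ 0  0  -3  -1 ]
R4 ← R4 + 3·R3
  [ 1  3  -2  -6 ]
  [ 0  1  -3  -2 ]
  [ 0  0   1   0 ]
  [ 0  0   0  -1 ]
R4 ← -1·R4
  [ 1  3  -2  -6 ]
  [ 0  1  -3  -2 ]
  [ 0  0   1   0 ]
  [ 0  0   0   1 ]
R2 ← R2 + 2·R4
  [ 1  3  -2  -6 ]
  [ 0  1  -3   0 ]
  [ 0  0   1   0 ]
  [ 0  0   0   1 ]
R1 ← R1 + 6·R4
  [ 1  3  -2  0 ]
  [ 0  1  -3  0 ]
  [ 0  0   1  0 ]
  [ 0  0   0  1 ]
R2 ← R2 + 3·R3
  [ 1  3  -2  0 ]
  [ 0  1   0  0 ]
  [ 0  0   1  0 ]
  [ 0  0   0  1 ]
R1 ← R1 + 2·R3
  [ 1  3  0  0 ]
  [ 0  1  0  0 ]
  [ 0  0  1  0 ]
  [ 0  0  0  1 ]
R1 ← R1 − 3·R2
  [ 1  0  0  0 ]
  [ 0  1  0  0 ]
  [ 0  0  1  0 ]
  [ 0  0  0  1 ]
The reduced form has 4 nonzero rows.

rank = 4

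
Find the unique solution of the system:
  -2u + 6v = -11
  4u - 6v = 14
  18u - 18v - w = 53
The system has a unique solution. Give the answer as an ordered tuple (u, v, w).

Form the augmented matrix and row-reduce:
  [ -2    6   0  |  -11 ]
  [  4   -6   0  |   14 ]
  [ 18  -18  -1  |   53 ]
Multiply R1 by -1/2.
  [  1   -3   0  |  11/2 ]
  [  4   -6   0  |    14 ]
  [ 18  -18  -1  |    53 ]
Subtract 4 times R1 from R2.
  [  1   -3   0  |  11/2 ]
  [  0    6   0  |    -8 ]
  [ 18  -18  -1  |    53 ]
Subtract 18 times R1 from R3.
  [ 1  -3   0  |  11/2 ]
  [ 0   6   0  |    -8 ]
  [ 0  36  -1  |   -46 ]
Multiply R2 by 1/6.
  [ 1  -3   0  |  11/2 ]
  [ 0   1   0  |  -4/3 ]
  [ 0  36  -1  |   -46 ]
Subtract 36 times R2 from R3.
  [ 1  -3   0  |  11/2 ]
  [ 0   1   0  |  -4/3 ]
  [ 0   0  -1  |     2 ]
Multiply R3 by -1.
  [ 1  -3  0  |  11/2 ]
  [ 0   1  0  |  -4/3 ]
  [ 0   0  1  |    -2 ]
Add 3 times R2 to R1.
  [ 1  0  0  |   3/2 ]
  [ 0  1  0  |  -4/3 ]
  [ 0  0  1  |    -2 ]
Reading off the last column: u = 3/2, v = -4/3, w = -2.

(3/2, -4/3, -2)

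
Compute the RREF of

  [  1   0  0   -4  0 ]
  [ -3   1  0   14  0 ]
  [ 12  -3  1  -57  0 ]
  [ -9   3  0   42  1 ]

ρ2 → ρ2 + 3·ρ1
  [  1   0  0   -4  0 ]
  [  0   1  0    2  0 ]
  [ 12  -3  1  -57  0 ]
  [ -9   3  0   42  1 ]
ρ3 → ρ3 − 12·ρ1
  [  1   0  0  -4  0 ]
  [  0   1  0   2  0 ]
  [  0  -3  1  -9  0 ]
  [ -9   3  0  42  1 ]
ρ4 → ρ4 + 9·ρ1
  [ 1   0  0  -4  0 ]
  [ 0   1  0   2  0 ]
  [ 0  -3  1  -9  0 ]
  [ 0   3  0   6  1 ]
ρ3 → ρ3 + 3·ρ2
  [ 1  0  0  -4  0 ]
  [ 0  1  0   2  0 ]
  [ 0  0  1  -3  0 ]
  [ 0  3  0   6  1 ]
ρ4 → ρ4 − 3·ρ2
  [ 1  0  0  -4  0 ]
  [ 0  1  0   2  0 ]
  [ 0  0  1  -3  0 ]
  [ 0  0  0   0  1 ]

[[1, 0, 0, -4, 0], [0, 1, 0, 2, 0], [0, 0, 1, -3, 0], [0, 0, 0, 0, 1]]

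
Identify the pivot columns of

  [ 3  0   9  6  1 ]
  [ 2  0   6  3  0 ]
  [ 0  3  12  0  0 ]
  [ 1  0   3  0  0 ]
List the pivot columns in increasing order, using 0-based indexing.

R1 → 1/3·R1
  [ 1  0   3  2  1/3 ]
  [ 2  0   6  3    0 ]
  [ 0  3  12  0    0 ]
  [ 1  0   3  0    0 ]
R2 → R2 − 2·R1
  [ 1  0   3   2   1/3 ]
  [ 0  0   0  -1  -2/3 ]
  [ 0  3  12   0     0 ]
  [ 1  0   3   0     0 ]
R4 → R4 − R1
  [ 1  0   3   2   1/3 ]
  [ 0  0   0  -1  -2/3 ]
  [ 0  3  12   0     0 ]
  [ 0  0   0  -2  -1/3 ]
R2 <=> R3
  [ 1  0   3   2   1/3 ]
  [ 0  3  12   0     0 ]
  [ 0  0   0  -1  -2/3 ]
  [ 0  0   0  -2  -1/3 ]
R2 → 1/3·R2
  [ 1  0  3   2   1/3 ]
  [ 0  1  4   0     0 ]
  [ 0  0  0  -1  -2/3 ]
  [ 0  0  0  -2  -1/3 ]
R3 → -1·R3
  [ 1  0  3   2   1/3 ]
  [ 0  1  4   0     0 ]
  [ 0  0  0   1   2/3 ]
  [ 0  0  0  -2  -1/3 ]
R4 → R4 + 2·R3
  [ 1  0  3  2  1/3 ]
  [ 0  1  4  0    0 ]
  [ 0  0  0  1  2/3 ]
  [ 0  0  0  0    1 ]
R3 → R3 − 2/3·R4
  [ 1  0  3  2  1/3 ]
  [ 0  1  4  0    0 ]
  [ 0  0  0  1    0 ]
  [ 0  0  0  0    1 ]
R1 → R1 − 1/3·R4
  [ 1  0  3  2  0 ]
  [ 0  1  4  0  0 ]
  [ 0  0  0  1  0 ]
  [ 0  0  0  0  1 ]
R1 → R1 − 2·R3
  [ 1  0  3  0  0 ]
  [ 0  1  4  0  0 ]
  [ 0  0  0  1  0 ]
  [ 0  0  0  0  1 ]
Pivot columns are the columns containing a leading 1.

0, 1, 3, 4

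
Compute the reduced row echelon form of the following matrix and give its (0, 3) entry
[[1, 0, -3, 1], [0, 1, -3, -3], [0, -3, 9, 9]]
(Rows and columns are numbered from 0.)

ρ3 := ρ3 + 3·ρ2
  [ 1  0  -3   1 ]
  [ 0  1  -3  -3 ]
  [ 0  0   0   0 ]

1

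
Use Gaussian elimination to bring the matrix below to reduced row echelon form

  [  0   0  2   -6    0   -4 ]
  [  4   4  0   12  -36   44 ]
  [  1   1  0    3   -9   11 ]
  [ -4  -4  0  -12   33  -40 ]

[[1, 1, 0, 3, 0, -1], [0, 0, 1, -3, 0, -2], [0, 0, 0, 0, 1, -4/3], [0, 0, 0, 0, 0, 0]]

Swap r1 and r2.
  [  4   4  0   12  -36   44 ]
  [  0   0  2   -6    0   -4 ]
  [  1   1  0    3   -9   11 ]
  [ -4  -4  0  -12   33  -40 ]
Multiply r1 by 1/4.
  [  1   1  0    3  -9   11 ]
  [  0   0  2   -6   0   -4 ]
  [  1   1  0    3  -9   11 ]
  [ -4  -4  0  -12  33  -40 ]
Subtract r1 from r3.
  [  1   1  0    3  -9   11 ]
  [  0   0  2   -6   0   -4 ]
  [  0   0  0    0   0    0 ]
  [ -4  -4  0  -12  33  -40 ]
Add 4 times r1 to r4.
  [ 1  1  0   3  -9  11 ]
  [ 0  0  2  -6   0  -4 ]
  [ 0  0  0   0   0   0 ]
  [ 0  0  0   0  -3   4 ]
Multiply r2 by 1/2.
  [ 1  1  0   3  -9  11 ]
  [ 0  0  1  -3   0  -2 ]
  [ 0  0  0   0   0   0 ]
  [ 0  0  0   0  -3   4 ]
Swap r3 and r4.
  [ 1  1  0   3  -9  11 ]
  [ 0  0  1  -3   0  -2 ]
  [ 0  0  0   0  -3   4 ]
  [ 0  0  0   0   0   0 ]
Multiply r3 by -1/3.
  [ 1  1  0   3  -9    11 ]
  [ 0  0  1  -3   0    -2 ]
  [ 0  0  0   0   1  -4/3 ]
  [ 0  0  0   0   0     0 ]
Add 9 times r3 to r1.
  [ 1  1  0   3  0    -1 ]
  [ 0  0  1  -3  0    -2 ]
  [ 0  0  0   0  1  -4/3 ]
  [ 0  0  0   0  0     0 ]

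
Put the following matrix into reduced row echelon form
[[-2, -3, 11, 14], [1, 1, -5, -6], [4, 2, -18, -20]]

[[1, 0, -4, -4], [0, 1, -1, -2], [0, 0, 0, 0]]

Multiply ρ1 by -1/2.
  [ 1  3/2  -11/2   -7 ]
  [ 1    1     -5   -6 ]
  [ 4    2    -18  -20 ]
Subtract ρ1 from ρ2.
  [ 1   3/2  -11/2   -7 ]
  [ 0  -1/2    1/2    1 ]
  [ 4     2    -18  -20 ]
Subtract 4 times ρ1 from ρ3.
  [ 1   3/2  -11/2  -7 ]
  [ 0  -1/2    1/2   1 ]
  [ 0    -4      4   8 ]
Multiply ρ2 by -2.
  [ 1  3/2  -11/2  -7 ]
  [ 0    1     -1  -2 ]
  [ 0   -4      4   8 ]
Add 4 times ρ2 to ρ3.
  [ 1  3/2  -11/2  -7 ]
  [ 0    1     -1  -2 ]
  [ 0    0      0   0 ]
Subtract 3/2 times ρ2 from ρ1.
  [ 1  0  -4  -4 ]
  [ 0  1  -1  -2 ]
  [ 0  0   0   0 ]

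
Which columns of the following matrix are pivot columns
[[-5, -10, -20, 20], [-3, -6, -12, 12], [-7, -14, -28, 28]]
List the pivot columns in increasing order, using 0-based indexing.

0

Multiply R1 by -1/5.
  [  1    2    4  -4 ]
  [ -3   -6  -12  12 ]
  [ -7  -14  -28  28 ]
Add 3 times R1 to R2.
  [  1    2    4  -4 ]
  [  0    0    0   0 ]
  [ -7  -14  -28  28 ]
Add 7 times R1 to R3.
  [ 1  2  4  -4 ]
  [ 0  0  0   0 ]
  [ 0  0  0   0 ]
Pivot columns are the columns containing a leading 1.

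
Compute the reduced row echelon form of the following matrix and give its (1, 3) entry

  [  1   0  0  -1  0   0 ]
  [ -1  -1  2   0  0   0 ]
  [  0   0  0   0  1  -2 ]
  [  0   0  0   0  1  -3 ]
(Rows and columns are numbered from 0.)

Add ρ1 to ρ2.
  [ 1   0  0  -1  0   0 ]
  [ 0  -1  2  -1  0   0 ]
  [ 0   0  0   0  1  -2 ]
  [ 0   0  0   0  1  -3 ]
Multiply ρ2 by -1.
  [ 1  0   0  -1  0   0 ]
  [ 0  1  -2   1  0   0 ]
  [ 0  0   0   0  1  -2 ]
  [ 0  0   0   0  1  -3 ]
Subtract ρ3 from ρ4.
  [ 1  0   0  -1  0   0 ]
  [ 0  1  -2   1  0   0 ]
  [ 0  0   0   0  1  -2 ]
  [ 0  0   0   0  0  -1 ]
Multiply ρ4 by -1.
  [ 1  0   0  -1  0   0 ]
  [ 0  1  -2   1  0   0 ]
  [ 0  0   0   0  1  -2 ]
  [ 0  0   0   0  0   1 ]
Add 2 times ρ4 to ρ3.
  [ 1  0   0  -1  0  0 ]
  [ 0  1  -2   1  0  0 ]
  [ 0  0   0   0  1  0 ]
  [ 0  0   0   0  0  1 ]

1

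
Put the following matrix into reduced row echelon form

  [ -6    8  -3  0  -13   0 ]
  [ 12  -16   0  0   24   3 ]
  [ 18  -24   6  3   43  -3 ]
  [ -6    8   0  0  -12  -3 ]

ρ1 -> -1/6·ρ1
  [  1  -4/3  1/2  0  13/6   0 ]
  [ 12   -16    0  0    24   3 ]
  [ 18   -24    6  3    43  -3 ]
  [ -6     8    0  0   -12  -3 ]
ρ2 -> ρ2 − 12·ρ1
  [  1  -4/3  1/2  0  13/6   0 ]
  [  0     0   -6  0    -2   3 ]
  [ 18   -24    6  3    43  -3 ]
  [ -6     8    0  0   -12  -3 ]
ρ3 -> ρ3 − 18·ρ1
  [  1  -4/3  1/2  0  13/6   0 ]
  [  0     0   -6  0    -2   3 ]
  [  0     0   -3  3     4  -3 ]
  [ -6     8    0  0   -12  -3 ]
ρ4 -> ρ4 + 6·ρ1
  [ 1  -4/3  1/2  0  13/6   0 ]
  [ 0     0   -6  0    -2   3 ]
  [ 0     0   -3  3     4  -3 ]
  [ 0     0    3  0     1  -3 ]
ρ2 -> -1/6·ρ2
  [ 1  -4/3  1/2  0  13/6     0 ]
  [ 0     0    1  0   1/3  -1/2 ]
  [ 0     0   -3  3     4    -3 ]
  [ 0     0    3  0     1    -3 ]
ρ3 -> ρ3 + 3·ρ2
  [ 1  -4/3  1/2  0  13/6     0 ]
  [ 0     0    1  0   1/3  -1/2 ]
  [ 0     0    0  3     5  -9/2 ]
  [ 0     0    3  0     1    -3 ]
ρ4 -> ρ4 − 3·ρ2
  [ 1  -4/3  1/2  0  13/6     0 ]
  [ 0     0    1  0   1/3  -1/2 ]
  [ 0     0    0  3     5  -9/2 ]
  [ 0     0    0  0     0  -3/2 ]
ρ3 -> 1/3·ρ3
  [ 1  -4/3  1/2  0  13/6     0 ]
  [ 0     0    1  0   1/3  -1/2 ]
  [ 0     0    0  1   5/3  -3/2 ]
  [ 0     0    0  0     0  -3/2 ]
ρ4 -> -2/3·ρ4
  [ 1  -4/3  1/2  0  13/6     0 ]
  [ 0     0    1  0   1/3  -1/2 ]
  [ 0     0    0  1   5/3  -3/2 ]
  [ 0     0    0  0     0     1 ]
ρ3 -> ρ3 + 3/2·ρ4
  [ 1  -4/3  1/2  0  13/6     0 ]
  [ 0     0    1  0   1/3  -1/2 ]
  [ 0     0    0  1   5/3     0 ]
  [ 0     0    0  0     0     1 ]
ρ2 -> ρ2 + 1/2·ρ4
  [ 1  -4/3  1/2  0  13/6  0 ]
  [ 0     0    1  0   1/3  0 ]
  [ 0     0    0  1   5/3  0 ]
  [ 0     0    0  0     0  1 ]
ρ1 -> ρ1 − 1/2·ρ2
  [ 1  -4/3  0  0    2  0 ]
  [ 0     0  1  0  1/3  0 ]
  [ 0     0  0  1  5/3  0 ]
  [ 0     0  0  0    0  1 ]

[[1, -4/3, 0, 0, 2, 0], [0, 0, 1, 0, 1/3, 0], [0, 0, 0, 1, 5/3, 0], [0, 0, 0, 0, 0, 1]]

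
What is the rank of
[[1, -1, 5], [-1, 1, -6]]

r2 → r2 + r1
r2 → -1·r2
r1 → r1 − 5·r2
The reduced form has 2 nonzero rows.

rank = 2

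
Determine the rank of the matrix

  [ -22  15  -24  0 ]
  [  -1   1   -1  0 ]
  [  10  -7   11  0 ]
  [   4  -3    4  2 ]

Multiply R1 by -1/22.
  [  1  -15/22  12/11  0 ]
  [ -1       1     -1  0 ]
  [ 10      -7     11  0 ]
  [  4      -3      4  2 ]
Add R1 to R2.
  [  1  -15/22  12/11  0 ]
  [  0    7/22   1/11  0 ]
  [ 10      -7     11  0 ]
  [  4      -3      4  2 ]
Subtract 10 times R1 from R3.
  [ 1  -15/22  12/11  0 ]
  [ 0    7/22   1/11  0 ]
  [ 0   -2/11   1/11  0 ]
  [ 4      -3      4  2 ]
Subtract 4 times R1 from R4.
  [ 1  -15/22  12/11  0 ]
  [ 0    7/22   1/11  0 ]
  [ 0   -2/11   1/11  0 ]
  [ 0   -3/11  -4/11  2 ]
Multiply R2 by 22/7.
  [ 1  -15/22  12/11  0 ]
  [ 0       1    2/7  0 ]
  [ 0   -2/11   1/11  0 ]
  [ 0   -3/11  -4/11  2 ]
Add 2/11 times R2 to R3.
  [ 1  -15/22  12/11  0 ]
  [ 0       1    2/7  0 ]
  [ 0       0    1/7  0 ]
  [ 0   -3/11  -4/11  2 ]
Add 3/11 times R2 to R4.
  [ 1  -15/22  12/11  0 ]
  [ 0       1    2/7  0 ]
  [ 0       0    1/7  0 ]
  [ 0       0   -2/7  2 ]
Multiply R3 by 7.
  [ 1  -15/22  12/11  0 ]
  [ 0       1    2/7  0 ]
  [ 0       0      1  0 ]
  [ 0       0   -2/7  2 ]
Add 2/7 times R3 to R4.
  [ 1  -15/22  12/11  0 ]
  [ 0       1    2/7  0 ]
  [ 0       0      1  0 ]
  [ 0       0      0  2 ]
Multiply R4 by 1/2.
  [ 1  -15/22  12/11  0 ]
  [ 0       1    2/7  0 ]
  [ 0       0      1  0 ]
  [ 0       0      0  1 ]
Subtract 2/7 times R3 from R2.
  [ 1  -15/22  12/11  0 ]
  [ 0       1      0  0 ]
  [ 0       0      1  0 ]
  [ 0       0      0  1 ]
Subtract 12/11 times R3 from R1.
  [ 1  -15/22  0  0 ]
  [ 0       1  0  0 ]
  [ 0       0  1  0 ]
  [ 0       0  0  1 ]
Add 15/22 times R2 to R1.
  [ 1  0  0  0 ]
  [ 0  1  0  0 ]
  [ 0  0  1  0 ]
  [ 0  0  0  1 ]
The reduced form has 4 nonzero rows.

rank = 4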